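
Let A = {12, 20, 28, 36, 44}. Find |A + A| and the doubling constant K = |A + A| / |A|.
K = |A + A| / |A| = 9/5

Enumerate A + A = {a + b : a, b ∈ A}. With |A| = 5, there are |A|^2 = 25 ordered sum pairs; collecting distinct values, A + A = {24, 32, 40, 48, 56, 64, 72, 80, 88}, so |A + A| = 9. Thus K = 9/5. Here |A + A| = 2|A| − 1 = 9, the minimum possible — so K = 9/5 is minimal, which holds iff A is an arithmetic progression.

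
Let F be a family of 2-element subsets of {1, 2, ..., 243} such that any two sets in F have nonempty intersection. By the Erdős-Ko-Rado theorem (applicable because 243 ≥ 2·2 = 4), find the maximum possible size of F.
max |F| = C(242, 1) = 242

The Erdős-Ko-Rado theorem states: for n ≥ 2k, an intersecting family of k-subsets of an n-element set has size at most C(n − 1, k − 1), with equality for 'star' families {A ⊆ [n] : |A| = k, i ∈ A} (fix an element i). For n = 243, k = 2: C(242, 1) = 242.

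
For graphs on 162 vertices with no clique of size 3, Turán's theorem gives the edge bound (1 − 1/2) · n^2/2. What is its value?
Turán density bound = (1/2) · 162^2/2 = 6561

Turán's theorem: ex(n, K_{r+1}) is achieved by the complete r-partite Turán graph T(n, r) with parts as balanced as possible, and is at most (1 − 1/r) · n^2/2. For r = 2, n = 162: the density bound is (1/2) · 26244/2 = 6561. Since 2 ∣ 162, the Turán graph T(162, 2) has parts of equal size 81, and its edge count e(T(162, 2)) = 6561 attains the density bound exactly.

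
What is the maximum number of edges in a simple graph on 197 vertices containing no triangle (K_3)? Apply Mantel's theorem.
ex(197, K_3) = ⌊197^2/4⌋ = 9702

Mantel (1907): a triangle-free graph on n vertices has at most ⌊n^2/4⌋ edges, with equality for the complete bipartite graph K_{⌊n/2⌋, ⌈n/2⌉}. For n = 197: ⌊197^2/4⌋ = ⌊38809/4⌋ = 9702. The extremal graph is K_{98, 99}, which has 98·99 = 9702 edges.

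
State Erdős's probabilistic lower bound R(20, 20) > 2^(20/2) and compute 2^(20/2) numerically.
2^(20/2) = 1024; so R(20, 20) > 1024

Colour each edge of K_n uniformly at random with red/blue. The expected number of monochromatic K_20 is C(n, 20) · 2 · 2^(−C(20,2)). If C(n, 20) · 2^(1 − C(20,2)) < 1, then with positive probability no monochromatic K_20 exists, so R(20, 20) > n. The standard estimate C(n, 20) ≤ n^20/20! shows this inequality holds whenever n ≤ 2^(20/2) (since 20! · 2^(C(20,2) − 1) > 2^(20^2/2) ≥ n^20). Hence R(20, 20) > 2^(20/2) = 1024.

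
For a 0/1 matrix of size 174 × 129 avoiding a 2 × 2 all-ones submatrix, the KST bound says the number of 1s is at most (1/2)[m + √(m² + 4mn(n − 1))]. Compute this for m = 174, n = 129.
z(174, 129; 2, 2) ≤ (1/2)[174 + √(174² + 4·174·129·128)] = (1/2)[174 + √11522628] = 1784.2498

Kővári–Sós–Turán: let r_1, ..., r_174 be the row sums and z = Σ r_i the total number of 1s. Each pair of columns can share at most one row with both entries 1 (else a 2×2 all-ones block appears), so Σ_i C(r_i, 2) ≤ C(129, 2) = 8256. By convexity Σ_i C(r_i, 2) ≥ 174·C(z/174, 2) = z(z − 174)/(2·174), giving z² − 174z − 174·129·128 ≤ 0 and hence z ≤ (1/2)[174 + √(30276 + 4·2873088)] = (1/2)[174 + √11522628] ≈ (1/2)(174 + 3394.4997) = 1784.2498.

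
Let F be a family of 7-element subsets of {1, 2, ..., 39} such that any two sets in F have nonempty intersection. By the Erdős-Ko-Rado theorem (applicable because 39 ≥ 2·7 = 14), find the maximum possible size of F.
max |F| = C(38, 6) = 2760681

The Erdős-Ko-Rado theorem states: for n ≥ 2k, an intersecting family of k-subsets of an n-element set has size at most C(n − 1, k − 1), with equality for 'star' families {A ⊆ [n] : |A| = k, i ∈ A} (fix an element i). For n = 39, k = 7: C(38, 6) = 2760681.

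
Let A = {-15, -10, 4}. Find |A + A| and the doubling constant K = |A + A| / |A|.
K = |A + A| / |A| = 6/3 = 2

Enumerate A + A = {a + b : a, b ∈ A}. With |A| = 3, there are |A|^2 = 9 ordered sum pairs; collecting distinct values, A + A = {-30, -25, -20, -11, -6, 8}, so |A + A| = 6. Thus K = 6/3 = 2. For comparison, the minimum possible |A + A| over all 3-element sets is 2·3 − 1 = 5 (so min K = 5/3), attained only by arithmetic progressions.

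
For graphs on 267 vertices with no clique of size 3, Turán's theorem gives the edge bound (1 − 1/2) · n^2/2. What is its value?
Turán density bound = (1/2) · 267^2/2 = 71289/4 ≈ 17822.25

Turán's theorem: ex(n, K_{r+1}) is achieved by the complete r-partite Turán graph T(n, r) with parts as balanced as possible, and is at most (1 − 1/r) · n^2/2. For r = 2, n = 267: the density bound is (1/2) · 71289/2 = 71289/4 ≈ 17822.25. The integer-valued extremum is e(T(267, 2)) = 17822, which is strictly less than the density bound 71289/4 since 2 ∤ 267 (the parts of T(267, 2) cannot all be equal).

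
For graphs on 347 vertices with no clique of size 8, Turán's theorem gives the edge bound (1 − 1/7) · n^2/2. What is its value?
Turán density bound = (6/7) · 347^2/2 = 361227/7 ≈ 51603.8571

Turán's theorem: ex(n, K_{r+1}) is achieved by the complete r-partite Turán graph T(n, r) with parts as balanced as possible, and is at most (1 − 1/r) · n^2/2. For r = 7, n = 347: the density bound is (6/7) · 120409/2 = 361227/7 ≈ 51603.8571. The integer-valued extremum is e(T(347, 7)) = 51603, which is strictly less than the density bound 361227/7 since 7 ∤ 347 (the parts of T(347, 7) cannot all be equal).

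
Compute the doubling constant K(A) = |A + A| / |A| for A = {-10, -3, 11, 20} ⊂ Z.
K = |A + A| / |A| = 10/4 = 5/2

Enumerate A + A = {a + b : a, b ∈ A}. With |A| = 4, there are |A|^2 = 16 ordered sum pairs; collecting distinct values, A + A = {-20, -13, -6, 1, 8, 10, 17, 22, 31, 40}, so |A + A| = 10. Thus K = 10/4 = 5/2. For comparison, the minimum possible |A + A| over all 4-element sets is 2·4 − 1 = 7 (so min K = 7/4), attained only by arithmetic progressions.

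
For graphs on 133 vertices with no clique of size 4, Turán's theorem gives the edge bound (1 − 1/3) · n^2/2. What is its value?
Turán density bound = (2/3) · 133^2/2 = 17689/3 ≈ 5896.3333

Turán's theorem: ex(n, K_{r+1}) is achieved by the complete r-partite Turán graph T(n, r) with parts as balanced as possible, and is at most (1 − 1/r) · n^2/2. For r = 3, n = 133: the density bound is (2/3) · 17689/2 = 17689/3 ≈ 5896.3333. The integer-valued extremum is e(T(133, 3)) = 5896, which is strictly less than the density bound 17689/3 since 3 ∤ 133 (the parts of T(133, 3) cannot all be equal).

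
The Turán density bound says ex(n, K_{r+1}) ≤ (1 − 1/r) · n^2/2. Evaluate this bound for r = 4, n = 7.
Turán density bound = (3/4) · 7^2/2 = 147/8 ≈ 18.375

Turán's theorem: ex(n, K_{r+1}) is achieved by the complete r-partite Turán graph T(n, r) with parts as balanced as possible, and is at most (1 − 1/r) · n^2/2. For r = 4, n = 7: the density bound is (3/4) · 49/2 = 147/8 ≈ 18.375. The integer-valued extremum is e(T(7, 4)) = 18, which is strictly less than the density bound 147/8 since 4 ∤ 7 (the parts of T(7, 4) cannot all be equal).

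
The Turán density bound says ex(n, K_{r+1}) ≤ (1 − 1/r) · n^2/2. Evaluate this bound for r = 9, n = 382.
Turán density bound = (8/9) · 382^2/2 = 583696/9 ≈ 64855.1111

Turán's theorem: ex(n, K_{r+1}) is achieved by the complete r-partite Turán graph T(n, r) with parts as balanced as possible, and is at most (1 − 1/r) · n^2/2. For r = 9, n = 382: the density bound is (8/9) · 145924/2 = 583696/9 ≈ 64855.1111. The integer-valued extremum is e(T(382, 9)) = 64854, which is strictly less than the density bound 583696/9 since 9 ∤ 382 (the parts of T(382, 9) cannot all be equal).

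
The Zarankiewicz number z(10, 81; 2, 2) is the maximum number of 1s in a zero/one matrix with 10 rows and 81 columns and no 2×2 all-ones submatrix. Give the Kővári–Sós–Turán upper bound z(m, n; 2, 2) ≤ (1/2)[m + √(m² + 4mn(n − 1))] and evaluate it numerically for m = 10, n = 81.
z(10, 81; 2, 2) ≤ (1/2)[10 + √(10² + 4·10·81·80)] = (1/2)[10 + √259300] = 259.6075

Kővári–Sós–Turán: let r_1, ..., r_10 be the row sums and z = Σ r_i the total number of 1s. Each pair of columns can share at most one row with both entries 1 (else a 2×2 all-ones block appears), so Σ_i C(r_i, 2) ≤ C(81, 2) = 3240. By convexity Σ_i C(r_i, 2) ≥ 10·C(z/10, 2) = z(z − 10)/(2·10), giving z² − 10z − 10·81·80 ≤ 0 and hence z ≤ (1/2)[10 + √(100 + 4·64800)] = (1/2)[10 + √259300] ≈ (1/2)(10 + 509.2151) = 259.6075.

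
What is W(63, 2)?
W(63, 2) = 63 + 1 = 64

A 2-term AP is any pair of integers, so a monochromatic 2-AP exists iff some colour is used at least twice. With 63 colours, the colouring i ↦ i on {1, ..., 63} uses each colour once, avoiding any monochromatic pair, so W(63, 2) > 63. For {1, ..., 64}, pigeonhole forces two integers of the same colour, which form a monochromatic 2-AP. Hence W(63, 2) = 64.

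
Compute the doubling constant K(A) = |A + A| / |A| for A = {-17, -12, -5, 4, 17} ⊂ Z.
K = |A + A| / |A| = 15/5 = 3

Enumerate A + A = {a + b : a, b ∈ A}. With |A| = 5, there are |A|^2 = 25 ordered sum pairs; collecting distinct values, A + A = {-34, -29, -24, -22, -17, -13, -10, -8, -1, 0, 5, 8, 12, 21, 34}, so |A + A| = 15. Thus K = 15/5 = 3. For comparison, the minimum possible |A + A| over all 5-element sets is 2·5 − 1 = 9 (so min K = 9/5), attained only by arithmetic progressions.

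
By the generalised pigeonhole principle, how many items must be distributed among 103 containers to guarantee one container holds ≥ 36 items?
n = (36 − 1)·103 + 1 = 3606

By the generalised pigeonhole principle, to guarantee some box contains ≥ r objects we need more than (r − 1) · k objects total. Threshold: n = (r − 1) · k + 1. With r = 36 and k = 103: n = 35 · 103 + 1 = 3605 + 1 = 3606. For n = 3605 = 35 · 103, we can put exactly 35 objects in every box, avoiding 36 in any single one — so 3606 is tight.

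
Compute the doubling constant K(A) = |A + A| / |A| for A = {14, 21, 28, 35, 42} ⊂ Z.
K = |A + A| / |A| = 9/5

Enumerate A + A = {a + b : a, b ∈ A}. With |A| = 5, there are |A|^2 = 25 ordered sum pairs; collecting distinct values, A + A = {28, 35, 42, 49, 56, 63, 70, 77, 84}, so |A + A| = 9. Thus K = 9/5. Here |A + A| = 2|A| − 1 = 9, the minimum possible — so K = 9/5 is minimal, which holds iff A is an arithmetic progression.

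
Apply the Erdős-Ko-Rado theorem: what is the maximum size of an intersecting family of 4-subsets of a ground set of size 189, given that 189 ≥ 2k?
max |F| = C(188, 3) = 1089836

The Erdős-Ko-Rado theorem states: for n ≥ 2k, an intersecting family of k-subsets of an n-element set has size at most C(n − 1, k − 1), with equality for 'star' families {A ⊆ [n] : |A| = k, i ∈ A} (fix an element i). For n = 189, k = 4: C(188, 3) = 1089836.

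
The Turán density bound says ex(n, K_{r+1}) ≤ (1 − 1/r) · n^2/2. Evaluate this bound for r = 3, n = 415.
Turán density bound = (2/3) · 415^2/2 = 172225/3 ≈ 57408.3333

Turán's theorem: ex(n, K_{r+1}) is achieved by the complete r-partite Turán graph T(n, r) with parts as balanced as possible, and is at most (1 − 1/r) · n^2/2. For r = 3, n = 415: the density bound is (2/3) · 172225/2 = 172225/3 ≈ 57408.3333. The integer-valued extremum is e(T(415, 3)) = 57408, which is strictly less than the density bound 172225/3 since 3 ∤ 415 (the parts of T(415, 3) cannot all be equal).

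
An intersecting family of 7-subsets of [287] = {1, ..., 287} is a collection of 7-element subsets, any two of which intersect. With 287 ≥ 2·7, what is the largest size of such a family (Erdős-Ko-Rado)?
max |F| = C(286, 6) = 721005537967

Erdős-Ko-Rado (1961): when n ≥ 2k, max |F| = C(n−1, k−1). The bound is attained by the star {A : i ∈ A} for any fixed i ∈ [n]. Here C(287−1, 7−1) = C(286, 6) = 721005537967.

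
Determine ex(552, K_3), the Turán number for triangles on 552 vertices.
ex(552, K_3) = ⌊552^2/4⌋ = 76176

Mantel (1907): a triangle-free graph on n vertices has at most ⌊n^2/4⌋ edges, with equality for the complete bipartite graph K_{⌊n/2⌋, ⌈n/2⌉}. For n = 552: ⌊552^2/4⌋ = ⌊304704/4⌋ = 76176. The extremal graph is K_{276, 276}, which has 276·276 = 76176 edges.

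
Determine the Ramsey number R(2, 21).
R(2, 21) = 21

R(2, k) = k for all k ≥ 2: in a 2-colouring of K_k, either some edge is red (a red K_2) or all edges are blue (a blue K_k). And K_{20} coloured all-blue has no blue K_21, so R(2, 21) > 20. Hence R(2, 21) = 21.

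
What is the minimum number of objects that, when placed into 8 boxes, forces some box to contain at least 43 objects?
n = (43 − 1)·8 + 1 = 337

By the generalised pigeonhole principle, to guarantee some box contains ≥ r objects we need more than (r − 1) · k objects total. Threshold: n = (r − 1) · k + 1. With r = 43 and k = 8: n = 42 · 8 + 1 = 336 + 1 = 337. For n = 336 = 42 · 8, we can put exactly 42 objects in every box, avoiding 43 in any single one — so 337 is tight.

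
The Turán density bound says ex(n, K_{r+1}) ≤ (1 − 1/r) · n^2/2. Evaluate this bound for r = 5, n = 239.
Turán density bound = (4/5) · 239^2/2 = 114242/5 ≈ 22848.4

Turán's theorem: ex(n, K_{r+1}) is achieved by the complete r-partite Turán graph T(n, r) with parts as balanced as possible, and is at most (1 − 1/r) · n^2/2. For r = 5, n = 239: the density bound is (4/5) · 57121/2 = 114242/5 ≈ 22848.4. The integer-valued extremum is e(T(239, 5)) = 22848, which is strictly less than the density bound 114242/5 since 5 ∤ 239 (the parts of T(239, 5) cannot all be equal).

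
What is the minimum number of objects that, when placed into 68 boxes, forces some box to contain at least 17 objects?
n = (17 − 1)·68 + 1 = 1089

By the generalised pigeonhole principle, to guarantee some box contains ≥ r objects we need more than (r − 1) · k objects total. Threshold: n = (r − 1) · k + 1. With r = 17 and k = 68: n = 16 · 68 + 1 = 1088 + 1 = 1089. For n = 1088 = 16 · 68, we can put exactly 16 objects in every box, avoiding 17 in any single one — so 1089 is tight.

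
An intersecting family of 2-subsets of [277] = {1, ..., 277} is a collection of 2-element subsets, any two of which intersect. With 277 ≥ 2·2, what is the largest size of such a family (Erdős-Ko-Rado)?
max |F| = C(276, 1) = 276

Erdős-Ko-Rado (1961): when n ≥ 2k, max |F| = C(n−1, k−1). The bound is attained by the star {A : i ∈ A} for any fixed i ∈ [n]. Here C(277−1, 2−1) = C(276, 1) = 276.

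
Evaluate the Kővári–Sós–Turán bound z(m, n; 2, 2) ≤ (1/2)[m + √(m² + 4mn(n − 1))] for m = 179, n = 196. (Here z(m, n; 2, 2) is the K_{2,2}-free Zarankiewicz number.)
z(179, 196; 2, 2) ≤ (1/2)[179 + √(179² + 4·179·196·195)] = (1/2)[179 + √27397561] = 2706.634

Kővári–Sós–Turán: let r_1, ..., r_179 be the row sums and z = Σ r_i the total number of 1s. Each pair of columns can share at most one row with both entries 1 (else a 2×2 all-ones block appears), so Σ_i C(r_i, 2) ≤ C(196, 2) = 19110. By convexity Σ_i C(r_i, 2) ≥ 179·C(z/179, 2) = z(z − 179)/(2·179), giving z² − 179z − 179·196·195 ≤ 0 and hence z ≤ (1/2)[179 + √(32041 + 4·6841380)] = (1/2)[179 + √27397561] ≈ (1/2)(179 + 5234.268) = 2706.634.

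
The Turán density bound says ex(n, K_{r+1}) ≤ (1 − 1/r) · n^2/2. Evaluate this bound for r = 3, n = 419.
Turán density bound = (2/3) · 419^2/2 = 175561/3 ≈ 58520.3333

Turán's theorem: ex(n, K_{r+1}) is achieved by the complete r-partite Turán graph T(n, r) with parts as balanced as possible, and is at most (1 − 1/r) · n^2/2. For r = 3, n = 419: the density bound is (2/3) · 175561/2 = 175561/3 ≈ 58520.3333. The integer-valued extremum is e(T(419, 3)) = 58520, which is strictly less than the density bound 175561/3 since 3 ∤ 419 (the parts of T(419, 3) cannot all be equal).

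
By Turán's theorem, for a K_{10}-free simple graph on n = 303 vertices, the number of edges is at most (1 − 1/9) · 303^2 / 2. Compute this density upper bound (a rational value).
Turán density bound = (8/9) · 303^2/2 = 40804

Turán's theorem: ex(n, K_{r+1}) is achieved by the complete r-partite Turán graph T(n, r) with parts as balanced as possible, and is at most (1 − 1/r) · n^2/2. For r = 9, n = 303: the density bound is (8/9) · 91809/2 = 40804. The integer-valued extremum is e(T(303, 9)) = 40803, which is strictly less than the density bound 40804 since 9 ∤ 303 (the parts of T(303, 9) cannot all be equal).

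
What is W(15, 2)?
W(15, 2) = 15 + 1 = 16

A 2-term AP is any pair of integers, so a monochromatic 2-AP exists iff some colour is used at least twice. With 15 colours, the colouring i ↦ i on {1, ..., 15} uses each colour once, avoiding any monochromatic pair, so W(15, 2) > 15. For {1, ..., 16}, pigeonhole forces two integers of the same colour, which form a monochromatic 2-AP. Hence W(15, 2) = 16.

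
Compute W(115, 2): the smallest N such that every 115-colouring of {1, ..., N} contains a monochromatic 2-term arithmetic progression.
W(115, 2) = 115 + 1 = 116

A 2-term AP is any pair of integers, so a monochromatic 2-AP exists iff some colour is used at least twice. With 115 colours, the colouring i ↦ i on {1, ..., 115} uses each colour once, avoiding any monochromatic pair, so W(115, 2) > 115. For {1, ..., 116}, pigeonhole forces two integers of the same colour, which form a monochromatic 2-AP. Hence W(115, 2) = 116.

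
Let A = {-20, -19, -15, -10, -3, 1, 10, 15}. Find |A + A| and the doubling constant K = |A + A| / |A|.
K = |A + A| / |A| = 31/8

Enumerate A + A = {a + b : a, b ∈ A}. With |A| = 8, there are |A|^2 = 64 ordered sum pairs; collecting distinct values, A + A = {-40, -39, -38, -35, -34, -30, -29, -25, -23, -22, -20, -19, -18, -14, -13, -10, -9, -6, -5, -4, -2, 0, 2, 5, 7, 11, 12, 16, 20, 25, 30}, so |A + A| = 31. Thus K = 31/8. For comparison, the minimum possible |A + A| over all 8-element sets is 2·8 − 1 = 15 (so min K = 15/8), attained only by arithmetic progressions.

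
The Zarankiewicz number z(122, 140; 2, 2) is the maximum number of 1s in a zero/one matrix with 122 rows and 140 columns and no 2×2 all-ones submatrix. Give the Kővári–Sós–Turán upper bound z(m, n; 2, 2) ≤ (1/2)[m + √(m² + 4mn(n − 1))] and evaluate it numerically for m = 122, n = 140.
z(122, 140; 2, 2) ≤ (1/2)[122 + √(122² + 4·122·140·139)] = (1/2)[122 + √9511364] = 1603.025

Kővári–Sós–Turán: let r_1, ..., r_122 be the row sums and z = Σ r_i the total number of 1s. Each pair of columns can share at most one row with both entries 1 (else a 2×2 all-ones block appears), so Σ_i C(r_i, 2) ≤ C(140, 2) = 9730. By convexity Σ_i C(r_i, 2) ≥ 122·C(z/122, 2) = z(z − 122)/(2·122), giving z² − 122z − 122·140·139 ≤ 0 and hence z ≤ (1/2)[122 + √(14884 + 4·2374120)] = (1/2)[122 + √9511364] ≈ (1/2)(122 + 3084.0499) = 1603.025.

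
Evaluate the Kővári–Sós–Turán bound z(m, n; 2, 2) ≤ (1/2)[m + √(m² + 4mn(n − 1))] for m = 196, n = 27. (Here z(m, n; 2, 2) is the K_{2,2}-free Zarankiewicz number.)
z(196, 27; 2, 2) ≤ (1/2)[196 + √(196² + 4·196·27·26)] = (1/2)[196 + √588784] = 481.6613

Kővári–Sós–Turán: let r_1, ..., r_196 be the row sums and z = Σ r_i the total number of 1s. Each pair of columns can share at most one row with both entries 1 (else a 2×2 all-ones block appears), so Σ_i C(r_i, 2) ≤ C(27, 2) = 351. By convexity Σ_i C(r_i, 2) ≥ 196·C(z/196, 2) = z(z − 196)/(2·196), giving z² − 196z − 196·27·26 ≤ 0 and hence z ≤ (1/2)[196 + √(38416 + 4·137592)] = (1/2)[196 + √588784] ≈ (1/2)(196 + 767.3226) = 481.6613.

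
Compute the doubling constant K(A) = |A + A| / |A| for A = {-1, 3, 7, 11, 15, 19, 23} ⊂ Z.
K = |A + A| / |A| = 13/7

Enumerate A + A = {a + b : a, b ∈ A}. With |A| = 7, there are |A|^2 = 49 ordered sum pairs; collecting distinct values, A + A = {-2, 2, 6, 10, 14, 18, 22, 26, 30, 34, 38, 42, 46}, so |A + A| = 13. Thus K = 13/7. Here |A + A| = 2|A| − 1 = 13, the minimum possible — so K = 13/7 is minimal, which holds iff A is an arithmetic progression.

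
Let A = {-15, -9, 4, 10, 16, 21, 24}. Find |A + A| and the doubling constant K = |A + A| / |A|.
K = |A + A| / |A| = 25/7

Enumerate A + A = {a + b : a, b ∈ A}. With |A| = 7, there are |A|^2 = 49 ordered sum pairs; collecting distinct values, A + A = {-30, -24, -18, -11, -5, 1, 6, 7, 8, 9, 12, 14, 15, 20, 25, 26, 28, 31, 32, 34, 37, 40, 42, 45, 48}, so |A + A| = 25. Thus K = 25/7. For comparison, the minimum possible |A + A| over all 7-element sets is 2·7 − 1 = 13 (so min K = 13/7), attained only by arithmetic progressions.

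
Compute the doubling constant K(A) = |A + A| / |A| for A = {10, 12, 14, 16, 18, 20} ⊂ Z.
K = |A + A| / |A| = 11/6

Enumerate A + A = {a + b : a, b ∈ A}. With |A| = 6, there are |A|^2 = 36 ordered sum pairs; collecting distinct values, A + A = {20, 22, 24, 26, 28, 30, 32, 34, 36, 38, 40}, so |A + A| = 11. Thus K = 11/6. Here |A + A| = 2|A| − 1 = 11, the minimum possible — so K = 11/6 is minimal, which holds iff A is an arithmetic progression.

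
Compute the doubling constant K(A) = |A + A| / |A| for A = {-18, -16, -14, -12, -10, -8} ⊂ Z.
K = |A + A| / |A| = 11/6

Enumerate A + A = {a + b : a, b ∈ A}. With |A| = 6, there are |A|^2 = 36 ordered sum pairs; collecting distinct values, A + A = {-36, -34, -32, -30, -28, -26, -24, -22, -20, -18, -16}, so |A + A| = 11. Thus K = 11/6. Here |A + A| = 2|A| − 1 = 11, the minimum possible — so K = 11/6 is minimal, which holds iff A is an arithmetic progression.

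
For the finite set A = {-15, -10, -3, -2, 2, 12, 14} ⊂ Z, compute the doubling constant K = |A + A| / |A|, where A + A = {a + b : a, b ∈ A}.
K = |A + A| / |A| = 25/7

Enumerate A + A = {a + b : a, b ∈ A}. With |A| = 7, there are |A|^2 = 49 ordered sum pairs; collecting distinct values, A + A = {-30, -25, -20, -18, -17, -13, -12, -8, -6, -5, -4, -3, -1, 0, 2, 4, 9, 10, 11, 12, 14, 16, 24, 26, 28}, so |A + A| = 25. Thus K = 25/7. For comparison, the minimum possible |A + A| over all 7-element sets is 2·7 − 1 = 13 (so min K = 13/7), attained only by arithmetic progressions.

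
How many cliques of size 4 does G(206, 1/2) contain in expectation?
E[# K_4] = C(206, 4) · (1/2)^C(4, 2) = 72867865 / 2^6 = 1138560.390625

For each 4-subset S of vertices (there are C(206, 4) = 72867865 such S), let X_S = 1 if S induces a K_4 (all C(4, 2) = 6 edges present). Then P(X_S = 1) = (1/2)^6 = 1/64. By linearity of expectation, E[# K_4] = C(206, 4) · (1/2)^6 = 72867865 / 64 = 1138560.390625.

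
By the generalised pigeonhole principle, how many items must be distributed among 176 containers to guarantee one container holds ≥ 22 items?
n = (22 − 1)·176 + 1 = 3697

By the generalised pigeonhole principle, to guarantee some box contains ≥ r objects we need more than (r − 1) · k objects total. Threshold: n = (r − 1) · k + 1. With r = 22 and k = 176: n = 21 · 176 + 1 = 3696 + 1 = 3697. For n = 3696 = 21 · 176, we can put exactly 21 objects in every box, avoiding 22 in any single one — so 3697 is tight.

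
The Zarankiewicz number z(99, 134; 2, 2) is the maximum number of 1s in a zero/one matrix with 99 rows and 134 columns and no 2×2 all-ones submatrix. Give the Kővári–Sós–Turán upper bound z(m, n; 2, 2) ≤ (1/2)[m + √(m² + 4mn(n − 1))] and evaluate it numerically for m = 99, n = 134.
z(99, 134; 2, 2) ≤ (1/2)[99 + √(99² + 4·99·134·133)] = (1/2)[99 + √7067313] = 1378.7209

Kővári–Sós–Turán: let r_1, ..., r_99 be the row sums and z = Σ r_i the total number of 1s. Each pair of columns can share at most one row with both entries 1 (else a 2×2 all-ones block appears), so Σ_i C(r_i, 2) ≤ C(134, 2) = 8911. By convexity Σ_i C(r_i, 2) ≥ 99·C(z/99, 2) = z(z − 99)/(2·99), giving z² − 99z − 99·134·133 ≤ 0 and hence z ≤ (1/2)[99 + √(9801 + 4·1764378)] = (1/2)[99 + √7067313] ≈ (1/2)(99 + 2658.4418) = 1378.7209.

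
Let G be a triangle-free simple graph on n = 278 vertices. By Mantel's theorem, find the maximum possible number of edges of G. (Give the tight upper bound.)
ex(278, K_3) = ⌊278^2/4⌋ = 19321

Mantel (1907): a triangle-free graph on n vertices has at most ⌊n^2/4⌋ edges, with equality for the complete bipartite graph K_{⌊n/2⌋, ⌈n/2⌉}. For n = 278: ⌊278^2/4⌋ = ⌊77284/4⌋ = 19321. The extremal graph is K_{139, 139}, which has 139·139 = 19321 edges.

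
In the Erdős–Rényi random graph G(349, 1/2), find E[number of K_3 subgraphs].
E[# K_3] = C(349, 3) · (1/2)^C(3, 2) = 7023974 / 2^3 = 3511987/4 = 877996.75

For each 3-subset S of vertices (there are C(349, 3) = 7023974 such S), let X_S = 1 if S induces a K_3 (all C(3, 2) = 3 edges present). Then P(X_S = 1) = (1/2)^3 = 1/8. By linearity of expectation, E[# K_3] = C(349, 3) · (1/2)^3 = 7023974 / 8 = 3511987/4 = 877996.75.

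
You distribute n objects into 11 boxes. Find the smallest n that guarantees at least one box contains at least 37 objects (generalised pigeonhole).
n = (37 − 1)·11 + 1 = 397

By the generalised pigeonhole principle, to guarantee some box contains ≥ r objects we need more than (r − 1) · k objects total. Threshold: n = (r − 1) · k + 1. With r = 37 and k = 11: n = 36 · 11 + 1 = 396 + 1 = 397. For n = 396 = 36 · 11, we can put exactly 36 objects in every box, avoiding 37 in any single one — so 397 is tight.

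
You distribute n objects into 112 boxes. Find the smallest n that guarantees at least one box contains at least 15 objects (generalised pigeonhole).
n = (15 − 1)·112 + 1 = 1569

By the generalised pigeonhole principle, to guarantee some box contains ≥ r objects we need more than (r − 1) · k objects total. Threshold: n = (r − 1) · k + 1. With r = 15 and k = 112: n = 14 · 112 + 1 = 1568 + 1 = 1569. For n = 1568 = 14 · 112, we can put exactly 14 objects in every box, avoiding 15 in any single one — so 1569 is tight.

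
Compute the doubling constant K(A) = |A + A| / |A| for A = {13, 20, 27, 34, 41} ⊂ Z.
K = |A + A| / |A| = 9/5

Enumerate A + A = {a + b : a, b ∈ A}. With |A| = 5, there are |A|^2 = 25 ordered sum pairs; collecting distinct values, A + A = {26, 33, 40, 47, 54, 61, 68, 75, 82}, so |A + A| = 9. Thus K = 9/5. Here |A + A| = 2|A| − 1 = 9, the minimum possible — so K = 9/5 is minimal, which holds iff A is an arithmetic progression.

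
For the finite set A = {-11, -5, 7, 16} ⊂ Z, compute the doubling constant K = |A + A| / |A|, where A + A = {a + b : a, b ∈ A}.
K = |A + A| / |A| = 10/4 = 5/2

Enumerate A + A = {a + b : a, b ∈ A}. With |A| = 4, there are |A|^2 = 16 ordered sum pairs; collecting distinct values, A + A = {-22, -16, -10, -4, 2, 5, 11, 14, 23, 32}, so |A + A| = 10. Thus K = 10/4 = 5/2. For comparison, the minimum possible |A + A| over all 4-element sets is 2·4 − 1 = 7 (so min K = 7/4), attained only by arithmetic progressions.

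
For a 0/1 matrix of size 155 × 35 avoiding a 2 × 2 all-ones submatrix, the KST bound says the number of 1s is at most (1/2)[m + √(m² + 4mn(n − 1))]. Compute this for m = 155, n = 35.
z(155, 35; 2, 2) ≤ (1/2)[155 + √(155² + 4·155·35·34)] = (1/2)[155 + √761825] = 513.9129

Kővári–Sós–Turán: let r_1, ..., r_155 be the row sums and z = Σ r_i the total number of 1s. Each pair of columns can share at most one row with both entries 1 (else a 2×2 all-ones block appears), so Σ_i C(r_i, 2) ≤ C(35, 2) = 595. By convexity Σ_i C(r_i, 2) ≥ 155·C(z/155, 2) = z(z − 155)/(2·155), giving z² − 155z − 155·35·34 ≤ 0 and hence z ≤ (1/2)[155 + √(24025 + 4·184450)] = (1/2)[155 + √761825] ≈ (1/2)(155 + 872.8259) = 513.9129.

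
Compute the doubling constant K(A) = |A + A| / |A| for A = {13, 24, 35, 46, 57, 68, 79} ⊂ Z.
K = |A + A| / |A| = 13/7

Enumerate A + A = {a + b : a, b ∈ A}. With |A| = 7, there are |A|^2 = 49 ordered sum pairs; collecting distinct values, A + A = {26, 37, 48, 59, 70, 81, 92, 103, 114, 125, 136, 147, 158}, so |A + A| = 13. Thus K = 13/7. Here |A + A| = 2|A| − 1 = 13, the minimum possible — so K = 13/7 is minimal, which holds iff A is an arithmetic progression.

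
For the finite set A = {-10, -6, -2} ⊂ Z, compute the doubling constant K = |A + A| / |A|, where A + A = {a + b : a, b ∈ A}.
K = |A + A| / |A| = 5/3

Enumerate A + A = {a + b : a, b ∈ A}. With |A| = 3, there are |A|^2 = 9 ordered sum pairs; collecting distinct values, A + A = {-20, -16, -12, -8, -4}, so |A + A| = 5. Thus K = 5/3. Here |A + A| = 2|A| − 1 = 5, the minimum possible — so K = 5/3 is minimal, which holds iff A is an arithmetic progression.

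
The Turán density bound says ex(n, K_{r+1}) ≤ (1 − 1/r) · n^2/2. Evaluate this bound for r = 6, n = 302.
Turán density bound = (5/6) · 302^2/2 = 114005/3 ≈ 38001.6667

Turán's theorem: ex(n, K_{r+1}) is achieved by the complete r-partite Turán graph T(n, r) with parts as balanced as possible, and is at most (1 − 1/r) · n^2/2. For r = 6, n = 302: the density bound is (5/6) · 91204/2 = 114005/3 ≈ 38001.6667. The integer-valued extremum is e(T(302, 6)) = 38001, which is strictly less than the density bound 114005/3 since 6 ∤ 302 (the parts of T(302, 6) cannot all be equal).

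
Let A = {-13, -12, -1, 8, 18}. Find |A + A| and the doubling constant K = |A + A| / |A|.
K = |A + A| / |A| = 15/5 = 3

Enumerate A + A = {a + b : a, b ∈ A}. With |A| = 5, there are |A|^2 = 25 ordered sum pairs; collecting distinct values, A + A = {-26, -25, -24, -14, -13, -5, -4, -2, 5, 6, 7, 16, 17, 26, 36}, so |A + A| = 15. Thus K = 15/5 = 3. For comparison, the minimum possible |A + A| over all 5-element sets is 2·5 − 1 = 9 (so min K = 9/5), attained only by arithmetic progressions.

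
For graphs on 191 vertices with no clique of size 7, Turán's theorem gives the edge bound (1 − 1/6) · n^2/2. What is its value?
Turán density bound = (5/6) · 191^2/2 = 182405/12 ≈ 15200.4167

Turán's theorem: ex(n, K_{r+1}) is achieved by the complete r-partite Turán graph T(n, r) with parts as balanced as possible, and is at most (1 − 1/r) · n^2/2. For r = 6, n = 191: the density bound is (5/6) · 36481/2 = 182405/12 ≈ 15200.4167. The integer-valued extremum is e(T(191, 6)) = 15200, which is strictly less than the density bound 182405/12 since 6 ∤ 191 (the parts of T(191, 6) cannot all be equal).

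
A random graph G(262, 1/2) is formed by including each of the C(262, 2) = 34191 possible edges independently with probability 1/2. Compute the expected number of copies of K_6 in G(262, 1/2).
E[# K_6] = C(262, 6) · (1/2)^C(6, 2) = 424067747649 / 2^15 ≈ 12941520.619171

For each 6-subset S of vertices (there are C(262, 6) = 424067747649 such S), let X_S = 1 if S induces a K_6 (all C(6, 2) = 15 edges present). Then P(X_S = 1) = (1/2)^15 = 1/32768. By linearity of expectation, E[# K_6] = C(262, 6) · (1/2)^15 = 424067747649 / 32768 ≈ 12941520.619171.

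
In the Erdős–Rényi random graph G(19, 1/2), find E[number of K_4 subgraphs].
E[# K_4] = C(19, 4) · (1/2)^C(4, 2) = 3876 / 2^6 = 969/16 = 60.5625

For each 4-subset S of vertices (there are C(19, 4) = 3876 such S), let X_S = 1 if S induces a K_4 (all C(4, 2) = 6 edges present). Then P(X_S = 1) = (1/2)^6 = 1/64. By linearity of expectation, E[# K_4] = C(19, 4) · (1/2)^6 = 3876 / 64 = 969/16 = 60.5625.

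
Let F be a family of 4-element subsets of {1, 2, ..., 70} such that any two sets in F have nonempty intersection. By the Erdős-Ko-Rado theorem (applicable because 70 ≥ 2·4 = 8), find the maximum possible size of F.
max |F| = C(69, 3) = 52394

The Erdős-Ko-Rado theorem states: for n ≥ 2k, an intersecting family of k-subsets of an n-element set has size at most C(n − 1, k − 1), with equality for 'star' families {A ⊆ [n] : |A| = k, i ∈ A} (fix an element i). For n = 70, k = 4: C(69, 3) = 52394.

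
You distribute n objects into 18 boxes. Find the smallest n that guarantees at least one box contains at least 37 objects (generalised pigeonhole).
n = (37 − 1)·18 + 1 = 649

By the generalised pigeonhole principle, to guarantee some box contains ≥ r objects we need more than (r − 1) · k objects total. Threshold: n = (r − 1) · k + 1. With r = 37 and k = 18: n = 36 · 18 + 1 = 648 + 1 = 649. For n = 648 = 36 · 18, we can put exactly 36 objects in every box, avoiding 37 in any single one — so 649 is tight.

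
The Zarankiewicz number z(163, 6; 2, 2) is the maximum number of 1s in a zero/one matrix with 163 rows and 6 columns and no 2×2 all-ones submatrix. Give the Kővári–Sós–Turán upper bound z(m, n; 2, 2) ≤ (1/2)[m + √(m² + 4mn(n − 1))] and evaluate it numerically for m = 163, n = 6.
z(163, 6; 2, 2) ≤ (1/2)[163 + √(163² + 4·163·6·5)] = (1/2)[163 + √46129] = 188.8883

Kővári–Sós–Turán: let r_1, ..., r_163 be the row sums and z = Σ r_i the total number of 1s. Each pair of columns can share at most one row with both entries 1 (else a 2×2 all-ones block appears), so Σ_i C(r_i, 2) ≤ C(6, 2) = 15. By convexity Σ_i C(r_i, 2) ≥ 163·C(z/163, 2) = z(z − 163)/(2·163), giving z² − 163z − 163·6·5 ≤ 0 and hence z ≤ (1/2)[163 + √(26569 + 4·4890)] = (1/2)[163 + √46129] ≈ (1/2)(163 + 214.7766) = 188.8883.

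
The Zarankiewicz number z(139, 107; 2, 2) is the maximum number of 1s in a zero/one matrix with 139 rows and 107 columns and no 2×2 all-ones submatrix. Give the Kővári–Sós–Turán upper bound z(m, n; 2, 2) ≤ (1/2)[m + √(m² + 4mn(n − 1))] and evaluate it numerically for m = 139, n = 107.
z(139, 107; 2, 2) ≤ (1/2)[139 + √(139² + 4·139·107·106)] = (1/2)[139 + √6325473] = 1327.0247

Kővári–Sós–Turán: let r_1, ..., r_139 be the row sums and z = Σ r_i the total number of 1s. Each pair of columns can share at most one row with both entries 1 (else a 2×2 all-ones block appears), so Σ_i C(r_i, 2) ≤ C(107, 2) = 5671. By convexity Σ_i C(r_i, 2) ≥ 139·C(z/139, 2) = z(z − 139)/(2·139), giving z² − 139z − 139·107·106 ≤ 0 and hence z ≤ (1/2)[139 + √(19321 + 4·1576538)] = (1/2)[139 + √6325473] ≈ (1/2)(139 + 2515.0493) = 1327.0247.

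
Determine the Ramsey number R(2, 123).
R(2, 123) = 123

R(2, k) = k for all k ≥ 2: in a 2-colouring of K_k, either some edge is red (a red K_2) or all edges are blue (a blue K_k). And K_{122} coloured all-blue has no blue K_123, so R(2, 123) > 122. Hence R(2, 123) = 123.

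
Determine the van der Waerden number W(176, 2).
W(176, 2) = 176 + 1 = 177

A 2-term AP is any pair of integers, so a monochromatic 2-AP exists iff some colour is used at least twice. With 176 colours, the colouring i ↦ i on {1, ..., 176} uses each colour once, avoiding any monochromatic pair, so W(176, 2) > 176. For {1, ..., 177}, pigeonhole forces two integers of the same colour, which form a monochromatic 2-AP. Hence W(176, 2) = 177.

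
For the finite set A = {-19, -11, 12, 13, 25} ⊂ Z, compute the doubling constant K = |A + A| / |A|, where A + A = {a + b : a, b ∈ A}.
K = |A + A| / |A| = 15/5 = 3

Enumerate A + A = {a + b : a, b ∈ A}. With |A| = 5, there are |A|^2 = 25 ordered sum pairs; collecting distinct values, A + A = {-38, -30, -22, -7, -6, 1, 2, 6, 14, 24, 25, 26, 37, 38, 50}, so |A + A| = 15. Thus K = 15/5 = 3. For comparison, the minimum possible |A + A| over all 5-element sets is 2·5 − 1 = 9 (so min K = 9/5), attained only by arithmetic progressions.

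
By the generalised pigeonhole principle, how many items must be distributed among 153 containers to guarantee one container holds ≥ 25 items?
n = (25 − 1)·153 + 1 = 3673

By the generalised pigeonhole principle, to guarantee some box contains ≥ r objects we need more than (r − 1) · k objects total. Threshold: n = (r − 1) · k + 1. With r = 25 and k = 153: n = 24 · 153 + 1 = 3672 + 1 = 3673. For n = 3672 = 24 · 153, we can put exactly 24 objects in every box, avoiding 25 in any single one — so 3673 is tight.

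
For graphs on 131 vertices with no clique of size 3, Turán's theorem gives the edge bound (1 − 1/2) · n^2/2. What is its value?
Turán density bound = (1/2) · 131^2/2 = 17161/4 ≈ 4290.25

Turán's theorem: ex(n, K_{r+1}) is achieved by the complete r-partite Turán graph T(n, r) with parts as balanced as possible, and is at most (1 − 1/r) · n^2/2. For r = 2, n = 131: the density bound is (1/2) · 17161/2 = 17161/4 ≈ 4290.25. The integer-valued extremum is e(T(131, 2)) = 4290, which is strictly less than the density bound 17161/4 since 2 ∤ 131 (the parts of T(131, 2) cannot all be equal).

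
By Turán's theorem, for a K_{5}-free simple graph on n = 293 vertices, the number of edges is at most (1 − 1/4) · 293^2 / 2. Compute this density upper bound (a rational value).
Turán density bound = (3/4) · 293^2/2 = 257547/8 ≈ 32193.375

Turán's theorem: ex(n, K_{r+1}) is achieved by the complete r-partite Turán graph T(n, r) with parts as balanced as possible, and is at most (1 − 1/r) · n^2/2. For r = 4, n = 293: the density bound is (3/4) · 85849/2 = 257547/8 ≈ 32193.375. The integer-valued extremum is e(T(293, 4)) = 32193, which is strictly less than the density bound 257547/8 since 4 ∤ 293 (the parts of T(293, 4) cannot all be equal).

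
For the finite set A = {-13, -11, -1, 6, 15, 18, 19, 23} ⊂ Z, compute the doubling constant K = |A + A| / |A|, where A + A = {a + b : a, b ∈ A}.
K = |A + A| / |A| = 33/8

Enumerate A + A = {a + b : a, b ∈ A}. With |A| = 8, there are |A|^2 = 64 ordered sum pairs; collecting distinct values, A + A = {-26, -24, -22, -14, -12, -7, -5, -2, 2, 4, 5, 6, 7, 8, 10, 12, 14, 17, 18, 21, 22, 24, 25, 29, 30, 33, 34, 36, 37, 38, 41, 42, 46}, so |A + A| = 33. Thus K = 33/8. For comparison, the minimum possible |A + A| over all 8-element sets is 2·8 − 1 = 15 (so min K = 15/8), attained only by arithmetic progressions.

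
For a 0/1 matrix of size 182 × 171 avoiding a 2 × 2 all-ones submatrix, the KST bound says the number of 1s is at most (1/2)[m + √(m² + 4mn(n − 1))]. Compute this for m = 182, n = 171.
z(182, 171; 2, 2) ≤ (1/2)[182 + √(182² + 4·182·171·170)] = (1/2)[182 + √21196084] = 2392.9603

Kővári–Sós–Turán: let r_1, ..., r_182 be the row sums and z = Σ r_i the total number of 1s. Each pair of columns can share at most one row with both entries 1 (else a 2×2 all-ones block appears), so Σ_i C(r_i, 2) ≤ C(171, 2) = 14535. By convexity Σ_i C(r_i, 2) ≥ 182·C(z/182, 2) = z(z − 182)/(2·182), giving z² − 182z − 182·171·170 ≤ 0 and hence z ≤ (1/2)[182 + √(33124 + 4·5290740)] = (1/2)[182 + √21196084] ≈ (1/2)(182 + 4603.9205) = 2392.9603.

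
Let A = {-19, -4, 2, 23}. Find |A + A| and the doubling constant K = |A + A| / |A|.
K = |A + A| / |A| = 9/4

Enumerate A + A = {a + b : a, b ∈ A}. With |A| = 4, there are |A|^2 = 16 ordered sum pairs; collecting distinct values, A + A = {-38, -23, -17, -8, -2, 4, 19, 25, 46}, so |A + A| = 9. Thus K = 9/4. For comparison, the minimum possible |A + A| over all 4-element sets is 2·4 − 1 = 7 (so min K = 7/4), attained only by arithmetic progressions.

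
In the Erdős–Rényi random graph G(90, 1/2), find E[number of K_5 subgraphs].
E[# K_5] = C(90, 5) · (1/2)^C(5, 2) = 43949268 / 2^10 = 10987317/256 ≈ 42919.207031

For each 5-subset S of vertices (there are C(90, 5) = 43949268 such S), let X_S = 1 if S induces a K_5 (all C(5, 2) = 10 edges present). Then P(X_S = 1) = (1/2)^10 = 1/1024. By linearity of expectation, E[# K_5] = C(90, 5) · (1/2)^10 = 43949268 / 1024 = 10987317/256 ≈ 42919.207031.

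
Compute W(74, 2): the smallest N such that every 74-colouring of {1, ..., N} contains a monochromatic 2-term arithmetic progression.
W(74, 2) = 74 + 1 = 75

A 2-term AP is any pair of integers, so a monochromatic 2-AP exists iff some colour is used at least twice. With 74 colours, the colouring i ↦ i on {1, ..., 74} uses each colour once, avoiding any monochromatic pair, so W(74, 2) > 74. For {1, ..., 75}, pigeonhole forces two integers of the same colour, which form a monochromatic 2-AP. Hence W(74, 2) = 75.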